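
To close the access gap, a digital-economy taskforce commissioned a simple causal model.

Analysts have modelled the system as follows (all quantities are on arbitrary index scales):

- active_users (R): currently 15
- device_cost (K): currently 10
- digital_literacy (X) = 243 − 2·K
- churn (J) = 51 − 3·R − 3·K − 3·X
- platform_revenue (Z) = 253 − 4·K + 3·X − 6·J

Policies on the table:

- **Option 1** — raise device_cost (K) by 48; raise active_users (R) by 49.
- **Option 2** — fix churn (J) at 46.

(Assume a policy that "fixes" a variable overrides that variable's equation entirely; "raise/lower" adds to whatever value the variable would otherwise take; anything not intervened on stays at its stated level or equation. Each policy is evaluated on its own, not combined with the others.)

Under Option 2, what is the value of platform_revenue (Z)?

Option 2 (J := 46):
  R = 15
  K = 10
  X = 243 − 2·10 = 223
  J = 46
  Z = 253 − 4·10 + 3·223 − 6·46 = 606

606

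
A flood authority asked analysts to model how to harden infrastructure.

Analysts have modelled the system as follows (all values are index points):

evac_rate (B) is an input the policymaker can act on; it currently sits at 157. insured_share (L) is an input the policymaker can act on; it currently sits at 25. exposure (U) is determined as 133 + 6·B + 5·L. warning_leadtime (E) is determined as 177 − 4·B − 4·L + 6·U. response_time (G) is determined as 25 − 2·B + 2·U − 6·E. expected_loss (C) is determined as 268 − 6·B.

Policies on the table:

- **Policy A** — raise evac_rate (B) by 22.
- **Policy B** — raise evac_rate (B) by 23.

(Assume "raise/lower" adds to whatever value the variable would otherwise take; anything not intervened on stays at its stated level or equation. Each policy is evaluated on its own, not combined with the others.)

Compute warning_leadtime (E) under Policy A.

Policy A (B + 22):
  B = 157 + 22 = 179
  L = 25
  U = 133 + 6·179 + 5·25 = 1332
  E = 177 − 4·179 − 4·25 + 6·1332 = 7353

7353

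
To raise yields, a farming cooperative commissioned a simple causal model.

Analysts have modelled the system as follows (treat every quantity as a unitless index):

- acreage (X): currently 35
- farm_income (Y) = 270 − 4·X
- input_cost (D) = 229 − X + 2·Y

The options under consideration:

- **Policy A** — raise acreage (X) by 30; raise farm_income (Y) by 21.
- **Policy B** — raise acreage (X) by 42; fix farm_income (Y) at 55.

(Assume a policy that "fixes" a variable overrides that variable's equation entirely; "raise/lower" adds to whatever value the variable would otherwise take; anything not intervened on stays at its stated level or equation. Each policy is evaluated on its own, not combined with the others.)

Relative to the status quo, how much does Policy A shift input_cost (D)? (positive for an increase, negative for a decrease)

Baseline:
  X = 35
  Y = 270 − 4·35 = 130
  D = 229 − 35 + 2·130 = 454
Policy A (X + 30, Y + 21):
  X = 35 + 30 = 65
  Y = 270 − 4·65 (+21 from intervention) = 31
  D = 229 − 65 + 2·31 = 226
Change in D: 226 − 454 = -228

-228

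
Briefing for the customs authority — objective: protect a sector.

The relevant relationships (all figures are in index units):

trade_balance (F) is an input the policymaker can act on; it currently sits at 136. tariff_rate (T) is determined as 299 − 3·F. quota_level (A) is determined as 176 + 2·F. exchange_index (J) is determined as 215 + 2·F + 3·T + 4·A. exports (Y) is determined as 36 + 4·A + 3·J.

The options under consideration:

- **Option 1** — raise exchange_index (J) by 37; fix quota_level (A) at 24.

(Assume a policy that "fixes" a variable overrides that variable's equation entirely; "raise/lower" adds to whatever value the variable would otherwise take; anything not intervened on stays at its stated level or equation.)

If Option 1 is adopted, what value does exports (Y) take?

Option 1 (J + 37, A := 24):
  F = 136
  T = 299 − 3·136 = -109
  A = 24
  J = 215 + 2·136 + 3·(-109) + 4·24 (+37 from intervention) = 293
  Y = 36 + 4·24 + 3·293 = 1011

1011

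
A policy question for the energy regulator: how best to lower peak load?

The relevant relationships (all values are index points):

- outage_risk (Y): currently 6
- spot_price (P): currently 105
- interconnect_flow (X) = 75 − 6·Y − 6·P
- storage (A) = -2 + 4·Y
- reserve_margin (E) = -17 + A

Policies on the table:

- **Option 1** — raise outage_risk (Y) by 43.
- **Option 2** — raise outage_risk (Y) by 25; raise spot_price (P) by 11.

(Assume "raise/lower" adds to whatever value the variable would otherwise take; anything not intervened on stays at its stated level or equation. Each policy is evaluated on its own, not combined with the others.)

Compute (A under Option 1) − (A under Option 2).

Option 1 (Y + 43):
  Y = 6 + 43 = 49
  A = -2 + 4·49 = 194
Option 2 (Y + 25, P + 11):
  Y = 6 + 25 = 31
  A = -2 + 4·31 = 122
A: 194 − 122 = 72

72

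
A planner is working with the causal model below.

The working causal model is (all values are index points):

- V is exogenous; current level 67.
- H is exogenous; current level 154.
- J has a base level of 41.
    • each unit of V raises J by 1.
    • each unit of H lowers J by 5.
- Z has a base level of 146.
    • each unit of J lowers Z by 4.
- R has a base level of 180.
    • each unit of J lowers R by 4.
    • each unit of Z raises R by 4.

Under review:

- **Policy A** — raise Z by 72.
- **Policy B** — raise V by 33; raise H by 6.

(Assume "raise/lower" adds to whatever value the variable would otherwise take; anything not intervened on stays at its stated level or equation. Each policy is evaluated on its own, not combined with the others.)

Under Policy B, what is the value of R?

13944

Policy B (V + 33, H + 6):
  V = 67 + 33 = 100
  H = 154 + 6 = 160
  J = 41 + 100 − 5·160 = -659
  Z = 146 − 4·(-659) = 2782
  R = 180 − 4·(-659) + 4·2782 = 13944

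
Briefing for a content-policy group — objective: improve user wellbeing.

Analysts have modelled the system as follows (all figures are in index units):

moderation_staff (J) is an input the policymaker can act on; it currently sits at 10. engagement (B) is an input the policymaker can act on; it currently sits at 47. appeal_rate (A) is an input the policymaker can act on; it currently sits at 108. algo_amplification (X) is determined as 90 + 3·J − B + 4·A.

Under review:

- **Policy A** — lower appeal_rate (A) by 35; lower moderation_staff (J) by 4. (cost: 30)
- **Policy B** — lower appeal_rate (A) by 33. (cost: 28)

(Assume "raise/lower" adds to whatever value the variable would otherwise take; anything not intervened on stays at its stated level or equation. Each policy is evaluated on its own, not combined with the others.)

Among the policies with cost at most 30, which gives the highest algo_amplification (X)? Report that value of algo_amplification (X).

373

Policy A (A − 35, J − 4):
  J = 10 − 4 = 6
  B = 47
  A = 108 − 35 = 73
  X = 90 + 3·6 − 47 + 4·73 = 353
Policy B (A − 33):
  J = 10
  B = 47
  A = 108 − 33 = 75
  X = 90 + 3·10 − 47 + 4·75 = 373
Comparing — Policy A: X=353, Policy B: X=373. Highest is 373 (Policy B).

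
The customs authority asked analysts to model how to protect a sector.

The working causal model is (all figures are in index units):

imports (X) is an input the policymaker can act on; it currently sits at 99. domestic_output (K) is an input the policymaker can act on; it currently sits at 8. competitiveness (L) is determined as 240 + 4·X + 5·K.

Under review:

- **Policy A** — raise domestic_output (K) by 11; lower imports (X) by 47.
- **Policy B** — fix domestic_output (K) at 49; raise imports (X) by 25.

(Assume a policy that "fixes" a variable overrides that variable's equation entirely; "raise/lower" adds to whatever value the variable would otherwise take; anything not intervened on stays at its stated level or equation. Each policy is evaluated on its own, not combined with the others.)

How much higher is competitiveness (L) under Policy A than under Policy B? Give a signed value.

Policy A (K + 11, X − 47):
  X = 99 − 47 = 52
  K = 8 + 11 = 19
  L = 240 + 4·52 + 5·19 = 543
Policy B (K := 49, X + 25):
  X = 99 + 25 = 124
  K = 49
  L = 240 + 4·124 + 5·49 = 981
L: 543 − 981 = -438

-438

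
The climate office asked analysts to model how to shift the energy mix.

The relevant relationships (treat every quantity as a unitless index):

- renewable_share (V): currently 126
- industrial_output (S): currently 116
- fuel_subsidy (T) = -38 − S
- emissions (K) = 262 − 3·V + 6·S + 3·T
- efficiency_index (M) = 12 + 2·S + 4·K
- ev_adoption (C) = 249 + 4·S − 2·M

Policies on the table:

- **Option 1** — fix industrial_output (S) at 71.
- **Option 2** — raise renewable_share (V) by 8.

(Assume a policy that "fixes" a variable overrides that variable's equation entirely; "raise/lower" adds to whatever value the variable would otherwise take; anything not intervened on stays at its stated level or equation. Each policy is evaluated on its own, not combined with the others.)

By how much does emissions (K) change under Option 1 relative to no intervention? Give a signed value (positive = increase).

Baseline:
  V = 126
  S = 116
  T = -38 − 116 = -154
  K = 262 − 3·126 + 6·116 + 3·(-154) = 118
Option 1 (S := 71):
  V = 126
  S = 71
  T = -38 − 71 = -109
  K = 262 − 3·126 + 6·71 + 3·(-109) = -17
Change in K: -17 − 118 = -135

-135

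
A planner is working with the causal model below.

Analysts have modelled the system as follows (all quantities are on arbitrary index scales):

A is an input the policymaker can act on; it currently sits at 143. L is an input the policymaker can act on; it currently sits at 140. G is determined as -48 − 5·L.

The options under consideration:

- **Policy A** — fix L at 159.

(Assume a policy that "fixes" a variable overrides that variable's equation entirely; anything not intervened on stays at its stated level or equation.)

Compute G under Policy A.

-843

Policy A (L := 159):
  L = 159
  G = -48 − 5·159 = -843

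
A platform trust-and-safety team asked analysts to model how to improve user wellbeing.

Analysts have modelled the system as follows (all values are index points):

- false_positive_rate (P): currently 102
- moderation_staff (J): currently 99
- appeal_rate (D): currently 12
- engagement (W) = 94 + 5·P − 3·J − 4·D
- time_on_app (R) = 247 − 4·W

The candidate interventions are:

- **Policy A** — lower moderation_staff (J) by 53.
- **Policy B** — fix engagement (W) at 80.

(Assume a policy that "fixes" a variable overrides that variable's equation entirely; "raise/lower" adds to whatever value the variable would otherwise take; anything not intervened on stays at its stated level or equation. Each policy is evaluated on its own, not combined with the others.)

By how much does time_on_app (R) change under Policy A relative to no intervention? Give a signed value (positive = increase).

-636

Baseline:
  P = 102
  J = 99
  D = 12
  W = 94 + 5·102 − 3·99 − 4·12 = 259
  R = 247 − 4·259 = -789
Policy A (J − 53):
  P = 102
  J = 99 − 53 = 46
  D = 12
  W = 94 + 5·102 − 3·46 − 4·12 = 418
  R = 247 − 4·418 = -1425
Change in R: -1425 − (-789) = -636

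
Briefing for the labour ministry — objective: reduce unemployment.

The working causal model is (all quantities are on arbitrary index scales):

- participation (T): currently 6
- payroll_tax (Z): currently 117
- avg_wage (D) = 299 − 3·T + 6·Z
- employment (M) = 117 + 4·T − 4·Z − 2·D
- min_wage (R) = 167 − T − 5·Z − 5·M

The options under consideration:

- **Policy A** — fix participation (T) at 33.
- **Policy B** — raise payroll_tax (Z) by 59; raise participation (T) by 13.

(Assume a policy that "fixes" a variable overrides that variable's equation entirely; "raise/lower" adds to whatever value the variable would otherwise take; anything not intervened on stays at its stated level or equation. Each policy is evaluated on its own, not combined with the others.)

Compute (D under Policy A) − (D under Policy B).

-396

Policy A (T := 33):
  T = 33
  Z = 117
  D = 299 − 3·33 + 6·117 = 902
Policy B (Z + 59, T + 13):
  T = 6 + 13 = 19
  Z = 117 + 59 = 176
  D = 299 − 3·19 + 6·176 = 1298
D: 902 − 1298 = -396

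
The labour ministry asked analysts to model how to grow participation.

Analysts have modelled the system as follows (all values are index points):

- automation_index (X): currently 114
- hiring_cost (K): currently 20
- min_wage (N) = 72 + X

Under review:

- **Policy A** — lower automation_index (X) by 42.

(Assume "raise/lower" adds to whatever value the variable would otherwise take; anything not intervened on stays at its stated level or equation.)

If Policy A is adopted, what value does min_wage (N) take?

Policy A (X − 42):
  X = 114 − 42 = 72
  N = 72 + 72 = 144

144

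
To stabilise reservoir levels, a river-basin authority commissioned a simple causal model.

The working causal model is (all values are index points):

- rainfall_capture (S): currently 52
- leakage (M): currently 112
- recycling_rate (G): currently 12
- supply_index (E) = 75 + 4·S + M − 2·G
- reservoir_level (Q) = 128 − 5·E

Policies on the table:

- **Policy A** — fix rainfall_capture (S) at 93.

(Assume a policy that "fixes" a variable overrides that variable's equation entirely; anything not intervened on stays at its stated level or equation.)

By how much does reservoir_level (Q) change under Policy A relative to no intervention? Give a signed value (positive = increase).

-820

Baseline:
  S = 52
  M = 112
  G = 12
  E = 75 + 4·52 + 112 − 2·12 = 371
  Q = 128 − 5·371 = -1727
Policy A (S := 93):
  S = 93
  M = 112
  G = 12
  E = 75 + 4·93 + 112 − 2·12 = 535
  Q = 128 − 5·535 = -2547
Change in Q: -2547 − (-1727) = -820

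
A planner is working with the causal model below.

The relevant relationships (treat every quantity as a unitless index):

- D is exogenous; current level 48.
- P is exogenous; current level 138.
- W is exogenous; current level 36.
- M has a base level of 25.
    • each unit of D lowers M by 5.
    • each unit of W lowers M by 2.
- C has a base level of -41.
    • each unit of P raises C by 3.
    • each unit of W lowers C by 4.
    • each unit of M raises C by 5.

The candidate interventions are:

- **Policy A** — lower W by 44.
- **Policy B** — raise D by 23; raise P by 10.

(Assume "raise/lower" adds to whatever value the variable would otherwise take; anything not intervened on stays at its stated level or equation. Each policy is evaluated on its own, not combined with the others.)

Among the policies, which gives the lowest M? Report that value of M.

-402

Policy A (W − 44):
  D = 48
  W = 36 − 44 = -8
  M = 25 − 5·48 − 2·(-8) = -199
Policy B (D + 23, P + 10):
  D = 48 + 23 = 71
  W = 36
  M = 25 − 5·71 − 2·36 = -402
Comparing — Policy A: M=-199, Policy B: M=-402. Lowest is -402 (Policy B).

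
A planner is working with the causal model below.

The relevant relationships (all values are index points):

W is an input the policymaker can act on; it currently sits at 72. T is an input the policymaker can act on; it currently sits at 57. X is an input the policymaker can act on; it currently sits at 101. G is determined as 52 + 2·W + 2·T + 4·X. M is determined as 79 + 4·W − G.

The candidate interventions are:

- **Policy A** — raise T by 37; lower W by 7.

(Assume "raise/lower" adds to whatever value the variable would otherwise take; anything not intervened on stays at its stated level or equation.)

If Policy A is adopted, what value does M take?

-435

Policy A (T + 37, W − 7):
  W = 72 − 7 = 65
  T = 57 + 37 = 94
  X = 101
  G = 52 + 2·65 + 2·94 + 4·101 = 774
  M = 79 + 4·65 − 774 = -435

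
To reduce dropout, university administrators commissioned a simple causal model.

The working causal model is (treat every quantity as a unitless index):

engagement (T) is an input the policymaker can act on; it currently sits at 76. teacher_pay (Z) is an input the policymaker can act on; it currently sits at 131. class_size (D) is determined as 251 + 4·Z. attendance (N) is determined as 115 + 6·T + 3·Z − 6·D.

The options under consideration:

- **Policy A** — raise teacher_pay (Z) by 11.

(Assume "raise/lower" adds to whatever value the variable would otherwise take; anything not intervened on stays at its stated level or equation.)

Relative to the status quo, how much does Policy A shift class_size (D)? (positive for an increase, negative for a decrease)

Baseline:
  Z = 131
  D = 251 + 4·131 = 775
Policy A (Z + 11):
  Z = 131 + 11 = 142
  D = 251 + 4·142 = 819
Change in D: 819 − 775 = 44

44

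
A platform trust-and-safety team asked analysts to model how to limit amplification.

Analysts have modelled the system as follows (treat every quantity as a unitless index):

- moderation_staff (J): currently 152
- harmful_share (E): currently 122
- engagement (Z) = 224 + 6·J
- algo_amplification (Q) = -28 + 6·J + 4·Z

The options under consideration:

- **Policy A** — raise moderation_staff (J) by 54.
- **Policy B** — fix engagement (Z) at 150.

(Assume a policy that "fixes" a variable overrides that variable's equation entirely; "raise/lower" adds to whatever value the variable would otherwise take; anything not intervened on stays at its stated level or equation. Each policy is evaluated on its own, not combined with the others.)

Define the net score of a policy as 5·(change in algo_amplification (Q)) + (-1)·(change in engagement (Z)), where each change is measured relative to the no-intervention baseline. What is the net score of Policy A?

Baseline:
  J = 152
  Z = 224 + 6·152 = 1136
  Q = -28 + 6·152 + 4·1136 = 5428
Policy A (J + 54):
  J = 152 + 54 = 206
  Z = 224 + 6·206 = 1460
  Q = -28 + 6·206 + 4·1460 = 7048
ΔQ = 7048 − 5428 = 1620; ΔZ = 1460 − 1136 = 324
Score = 5·1620 + (-1)·324 = 7776

7776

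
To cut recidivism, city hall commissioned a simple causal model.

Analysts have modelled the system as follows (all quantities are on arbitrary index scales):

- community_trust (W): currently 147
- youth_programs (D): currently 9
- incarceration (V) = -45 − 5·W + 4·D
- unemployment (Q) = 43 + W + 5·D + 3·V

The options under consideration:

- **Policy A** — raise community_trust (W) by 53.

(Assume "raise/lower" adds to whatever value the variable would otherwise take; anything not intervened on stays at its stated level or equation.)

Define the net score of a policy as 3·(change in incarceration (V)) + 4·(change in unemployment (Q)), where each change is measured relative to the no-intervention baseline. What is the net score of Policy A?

Baseline:
  W = 147
  D = 9
  V = -45 − 5·147 + 4·9 = -744
  Q = 43 + 147 + 5·9 + 3·(-744) = -1997
Policy A (W + 53):
  W = 147 + 53 = 200
  D = 9
  V = -45 − 5·200 + 4·9 = -1009
  Q = 43 + 200 + 5·9 + 3·(-1009) = -2739
ΔV = -1009 − (-744) = -265; ΔQ = -2739 − (-1997) = -742
Score = 3·(-265) + 4·(-742) = -3763

-3763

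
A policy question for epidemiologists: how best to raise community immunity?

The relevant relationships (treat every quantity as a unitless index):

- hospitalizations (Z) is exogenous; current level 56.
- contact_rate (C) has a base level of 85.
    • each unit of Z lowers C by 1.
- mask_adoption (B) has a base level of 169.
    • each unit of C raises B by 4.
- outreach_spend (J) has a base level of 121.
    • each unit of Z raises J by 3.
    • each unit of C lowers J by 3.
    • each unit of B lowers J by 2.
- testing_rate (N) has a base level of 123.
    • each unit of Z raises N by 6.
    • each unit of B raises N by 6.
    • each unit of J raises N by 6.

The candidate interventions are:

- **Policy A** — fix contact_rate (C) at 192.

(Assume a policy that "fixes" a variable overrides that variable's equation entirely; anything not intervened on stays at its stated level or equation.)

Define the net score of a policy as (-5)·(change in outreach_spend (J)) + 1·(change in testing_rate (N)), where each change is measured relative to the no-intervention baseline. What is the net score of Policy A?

Baseline:
  Z = 56
  C = 85 − 56 = 29
  B = 169 + 4·29 = 285
  J = 121 + 3·56 − 3·29 − 2·285 = -368
  N = 123 + 6·56 + 6·285 + 6·(-368) = -39
Policy A (C := 192):
  Z = 56
  C = 192
  B = 169 + 4·192 = 937
  J = 121 + 3·56 − 3·192 − 2·937 = -2161
  N = 123 + 6·56 + 6·937 + 6·(-2161) = -6885
ΔJ = -2161 − (-368) = -1793; ΔN = -6885 − (-39) = -6846
Score = (-5)·(-1793) + 1·(-6846) = 2119

2119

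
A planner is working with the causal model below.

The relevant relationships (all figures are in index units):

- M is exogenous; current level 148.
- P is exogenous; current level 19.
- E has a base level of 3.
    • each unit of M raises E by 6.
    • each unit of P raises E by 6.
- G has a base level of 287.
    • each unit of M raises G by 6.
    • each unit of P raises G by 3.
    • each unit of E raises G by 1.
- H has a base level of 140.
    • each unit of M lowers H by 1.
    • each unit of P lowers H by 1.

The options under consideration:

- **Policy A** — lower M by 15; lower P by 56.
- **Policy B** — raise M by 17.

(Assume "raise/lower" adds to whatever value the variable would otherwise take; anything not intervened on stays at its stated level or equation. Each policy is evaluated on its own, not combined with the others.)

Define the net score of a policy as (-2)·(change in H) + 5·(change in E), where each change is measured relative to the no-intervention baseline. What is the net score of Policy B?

544

Baseline:
  M = 148
  P = 19
  E = 3 + 6·148 + 6·19 = 1005
  H = 140 − 148 − 19 = -27
Policy B (M + 17):
  M = 148 + 17 = 165
  P = 19
  E = 3 + 6·165 + 6·19 = 1107
  H = 140 − 165 − 19 = -44
ΔH = -44 − (-27) = -17; ΔE = 1107 − 1005 = 102
Score = (-2)·(-17) + 5·102 = 544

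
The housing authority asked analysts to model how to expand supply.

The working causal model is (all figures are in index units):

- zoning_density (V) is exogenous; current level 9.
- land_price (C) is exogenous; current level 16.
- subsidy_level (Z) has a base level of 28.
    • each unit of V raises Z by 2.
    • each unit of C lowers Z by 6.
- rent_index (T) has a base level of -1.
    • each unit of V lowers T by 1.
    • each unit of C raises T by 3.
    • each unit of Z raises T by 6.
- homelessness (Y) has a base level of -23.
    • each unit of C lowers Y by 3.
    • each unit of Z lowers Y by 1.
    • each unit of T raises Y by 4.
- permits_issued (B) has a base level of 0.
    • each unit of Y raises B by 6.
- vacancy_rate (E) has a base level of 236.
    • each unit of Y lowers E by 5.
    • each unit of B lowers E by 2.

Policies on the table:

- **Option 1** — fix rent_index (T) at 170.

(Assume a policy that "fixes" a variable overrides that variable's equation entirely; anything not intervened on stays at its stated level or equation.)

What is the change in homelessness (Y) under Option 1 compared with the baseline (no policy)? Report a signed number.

1728

Baseline:
  V = 9
  C = 16
  Z = 28 + 2·9 − 6·16 = -50
  T = -1 − 9 + 3·16 + 6·(-50) = -262
  Y = -23 − 3·16 − (-50) + 4·(-262) = -1069
Option 1 (T := 170):
  V = 9
  C = 16
  Z = 28 + 2·9 − 6·16 = -50
  T = 170
  Y = -23 − 3·16 − (-50) + 4·170 = 659
Change in Y: 659 − (-1069) = 1728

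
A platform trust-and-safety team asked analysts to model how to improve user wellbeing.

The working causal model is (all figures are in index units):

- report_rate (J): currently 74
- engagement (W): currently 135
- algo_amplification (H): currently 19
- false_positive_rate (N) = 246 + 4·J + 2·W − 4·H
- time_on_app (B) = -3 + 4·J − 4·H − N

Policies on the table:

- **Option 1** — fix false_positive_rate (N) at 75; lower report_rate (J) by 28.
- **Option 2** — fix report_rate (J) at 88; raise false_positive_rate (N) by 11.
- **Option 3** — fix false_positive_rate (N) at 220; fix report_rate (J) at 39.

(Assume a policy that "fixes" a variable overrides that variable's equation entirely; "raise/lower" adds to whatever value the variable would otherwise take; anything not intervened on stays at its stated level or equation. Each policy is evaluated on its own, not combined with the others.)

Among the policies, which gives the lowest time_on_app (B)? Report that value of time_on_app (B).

-530

Option 1 (N := 75, J − 28):
  J = 74 − 28 = 46
  W = 135
  H = 19
  N = 75
  B = -3 + 4·46 − 4·19 − 75 = 30
Option 2 (J := 88, N + 11):
  J = 88
  W = 135
  H = 19
  N = 246 + 4·88 + 2·135 − 4·19 (+11 from intervention) = 803
  B = -3 + 4·88 − 4·19 − 803 = -530
Option 3 (N := 220, J := 39):
  J = 39
  W = 135
  H = 19
  N = 220
  B = -3 + 4·39 − 4·19 − 220 = -143
Comparing — Option 1: B=30, Option 2: B=-530, Option 3: B=-143. Lowest is -530 (Option 2).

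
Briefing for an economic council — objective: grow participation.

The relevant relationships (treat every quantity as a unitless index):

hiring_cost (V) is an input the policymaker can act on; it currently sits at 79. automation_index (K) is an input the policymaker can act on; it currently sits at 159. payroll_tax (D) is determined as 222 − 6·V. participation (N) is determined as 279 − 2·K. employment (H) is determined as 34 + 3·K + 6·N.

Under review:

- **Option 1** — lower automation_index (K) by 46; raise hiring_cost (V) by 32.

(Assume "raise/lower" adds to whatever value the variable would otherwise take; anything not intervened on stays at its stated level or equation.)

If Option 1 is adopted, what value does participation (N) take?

53

Option 1 (K − 46, V + 32):
  K = 159 − 46 = 113
  N = 279 − 2·113 = 53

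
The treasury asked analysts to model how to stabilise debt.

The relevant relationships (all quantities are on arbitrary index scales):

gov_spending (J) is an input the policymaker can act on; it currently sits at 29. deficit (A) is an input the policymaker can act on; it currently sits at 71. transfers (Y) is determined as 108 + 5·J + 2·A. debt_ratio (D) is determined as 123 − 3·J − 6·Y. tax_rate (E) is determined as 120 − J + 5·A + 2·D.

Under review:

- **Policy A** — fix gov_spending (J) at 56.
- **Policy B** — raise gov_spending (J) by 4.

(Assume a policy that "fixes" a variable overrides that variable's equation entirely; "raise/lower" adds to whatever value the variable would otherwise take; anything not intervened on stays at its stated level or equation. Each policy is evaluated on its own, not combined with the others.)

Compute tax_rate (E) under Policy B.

-4490

Policy B (J + 4):
  J = 29 + 4 = 33
  A = 71
  Y = 108 + 5·33 + 2·71 = 415
  D = 123 − 3·33 − 6·415 = -2466
  E = 120 − 33 + 5·71 + 2·(-2466) = -4490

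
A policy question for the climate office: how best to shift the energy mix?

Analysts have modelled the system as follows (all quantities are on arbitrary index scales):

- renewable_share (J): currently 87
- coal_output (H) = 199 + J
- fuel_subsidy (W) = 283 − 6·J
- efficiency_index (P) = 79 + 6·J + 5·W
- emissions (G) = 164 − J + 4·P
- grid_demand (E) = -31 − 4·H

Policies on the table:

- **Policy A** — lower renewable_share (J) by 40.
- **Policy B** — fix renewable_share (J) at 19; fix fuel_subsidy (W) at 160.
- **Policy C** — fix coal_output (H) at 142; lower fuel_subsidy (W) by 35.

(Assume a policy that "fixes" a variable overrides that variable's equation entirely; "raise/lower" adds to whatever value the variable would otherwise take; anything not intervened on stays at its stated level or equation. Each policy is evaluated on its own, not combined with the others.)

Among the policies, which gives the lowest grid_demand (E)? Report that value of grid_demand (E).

-1015

Policy A (J − 40):
  J = 87 − 40 = 47
  H = 199 + 47 = 246
  E = -31 − 4·246 = -1015
Policy B (J := 19, W := 160):
  J = 19
  H = 199 + 19 = 218
  E = -31 − 4·218 = -903
Policy C (H := 142, W − 35):
  J = 87
  H = 142
  E = -31 − 4·142 = -599
Comparing — Policy A: E=-1015, Policy B: E=-903, Policy C: E=-599. Lowest is -1015 (Policy A).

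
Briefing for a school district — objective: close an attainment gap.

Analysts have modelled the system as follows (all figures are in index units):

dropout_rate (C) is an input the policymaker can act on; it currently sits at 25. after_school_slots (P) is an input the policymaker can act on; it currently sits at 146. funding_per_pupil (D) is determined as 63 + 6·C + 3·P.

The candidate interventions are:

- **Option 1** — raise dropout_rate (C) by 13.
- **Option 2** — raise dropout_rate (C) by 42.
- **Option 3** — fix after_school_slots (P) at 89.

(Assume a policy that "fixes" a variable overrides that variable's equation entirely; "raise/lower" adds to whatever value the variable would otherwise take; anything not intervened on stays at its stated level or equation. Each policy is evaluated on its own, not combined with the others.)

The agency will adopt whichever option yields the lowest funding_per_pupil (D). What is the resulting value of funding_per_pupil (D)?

Option 1 (C + 13):
  C = 25 + 13 = 38
  P = 146
  D = 63 + 6·38 + 3·146 = 729
Option 2 (C + 42):
  C = 25 + 42 = 67
  P = 146
  D = 63 + 6·67 + 3·146 = 903
Option 3 (P := 89):
  C = 25
  P = 89
  D = 63 + 6·25 + 3·89 = 480
Comparing — Option 1: D=729, Option 2: D=903, Option 3: D=480. Lowest is 480 (Option 3).

480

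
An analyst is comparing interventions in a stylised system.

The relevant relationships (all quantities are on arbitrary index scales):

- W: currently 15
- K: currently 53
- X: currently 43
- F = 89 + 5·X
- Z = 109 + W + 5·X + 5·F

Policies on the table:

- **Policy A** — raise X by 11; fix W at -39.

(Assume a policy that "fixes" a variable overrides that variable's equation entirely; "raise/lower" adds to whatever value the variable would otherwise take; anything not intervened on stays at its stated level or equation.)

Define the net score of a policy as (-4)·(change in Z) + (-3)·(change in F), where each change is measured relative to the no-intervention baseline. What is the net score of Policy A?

-1269

Baseline:
  W = 15
  X = 43
  F = 89 + 5·43 = 304
  Z = 109 + 15 + 5·43 + 5·304 = 1859
Policy A (X + 11, W := -39):
  W = -39
  X = 43 + 11 = 54
  F = 89 + 5·54 = 359
  Z = 109 + (-39) + 5·54 + 5·359 = 2135
ΔZ = 2135 − 1859 = 276; ΔF = 359 − 304 = 55
Score = (-4)·276 + (-3)·55 = -1269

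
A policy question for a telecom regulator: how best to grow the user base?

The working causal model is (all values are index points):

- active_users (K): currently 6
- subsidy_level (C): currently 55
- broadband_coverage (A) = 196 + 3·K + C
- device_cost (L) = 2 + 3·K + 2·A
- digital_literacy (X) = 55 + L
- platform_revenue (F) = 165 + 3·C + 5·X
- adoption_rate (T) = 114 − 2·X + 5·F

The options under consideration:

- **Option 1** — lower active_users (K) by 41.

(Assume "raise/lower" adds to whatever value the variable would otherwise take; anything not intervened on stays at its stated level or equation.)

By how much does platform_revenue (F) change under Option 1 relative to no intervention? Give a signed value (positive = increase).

Baseline:
  K = 6
  C = 55
  A = 196 + 3·6 + 55 = 269
  L = 2 + 3·6 + 2·269 = 558
  X = 55 + 558 = 613
  F = 165 + 3·55 + 5·613 = 3395
Option 1 (K − 41):
  K = 6 − 41 = -35
  C = 55
  A = 196 + 3·(-35) + 55 = 146
  L = 2 + 3·(-35) + 2·146 = 189
  X = 55 + 189 = 244
  F = 165 + 3·55 + 5·244 = 1550
Change in F: 1550 − 3395 = -1845

-1845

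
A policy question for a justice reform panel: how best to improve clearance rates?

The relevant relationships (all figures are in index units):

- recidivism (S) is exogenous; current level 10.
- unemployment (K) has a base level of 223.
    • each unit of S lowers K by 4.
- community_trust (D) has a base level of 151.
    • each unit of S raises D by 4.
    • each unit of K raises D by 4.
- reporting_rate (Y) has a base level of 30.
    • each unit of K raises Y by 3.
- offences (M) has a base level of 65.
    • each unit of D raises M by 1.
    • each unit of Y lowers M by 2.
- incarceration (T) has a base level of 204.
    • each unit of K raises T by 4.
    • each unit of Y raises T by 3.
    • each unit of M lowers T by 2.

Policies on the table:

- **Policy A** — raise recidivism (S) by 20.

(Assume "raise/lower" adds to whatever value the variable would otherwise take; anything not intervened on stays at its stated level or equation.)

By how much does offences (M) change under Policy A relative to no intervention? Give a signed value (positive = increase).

240

Baseline:
  S = 10
  K = 223 − 4·10 = 183
  D = 151 + 4·10 + 4·183 = 923
  Y = 30 + 3·183 = 579
  M = 65 + 923 − 2·579 = -170
Policy A (S + 20):
  S = 10 + 20 = 30
  K = 223 − 4·30 = 103
  D = 151 + 4·30 + 4·103 = 683
  Y = 30 + 3·103 = 339
  M = 65 + 683 − 2·339 = 70
Change in M: 70 − (-170) = 240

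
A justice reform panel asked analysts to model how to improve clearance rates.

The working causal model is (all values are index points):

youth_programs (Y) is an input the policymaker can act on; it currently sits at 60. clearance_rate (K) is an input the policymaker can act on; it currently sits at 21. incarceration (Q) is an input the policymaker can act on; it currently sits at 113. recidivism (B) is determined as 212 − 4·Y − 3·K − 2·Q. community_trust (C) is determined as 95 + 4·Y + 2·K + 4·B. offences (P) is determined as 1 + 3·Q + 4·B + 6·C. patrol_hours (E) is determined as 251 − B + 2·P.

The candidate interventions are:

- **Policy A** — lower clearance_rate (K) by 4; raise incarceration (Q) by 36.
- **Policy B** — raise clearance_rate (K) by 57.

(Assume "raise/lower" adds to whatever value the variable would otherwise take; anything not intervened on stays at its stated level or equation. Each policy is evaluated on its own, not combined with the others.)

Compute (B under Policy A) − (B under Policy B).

Policy A (K − 4, Q + 36):
  Y = 60
  K = 21 − 4 = 17
  Q = 113 + 36 = 149
  B = 212 − 4·60 − 3·17 − 2·149 = -377
Policy B (K + 57):
  Y = 60
  K = 21 + 57 = 78
  Q = 113
  B = 212 − 4·60 − 3·78 − 2·113 = -488
B: -377 − (-488) = 111

111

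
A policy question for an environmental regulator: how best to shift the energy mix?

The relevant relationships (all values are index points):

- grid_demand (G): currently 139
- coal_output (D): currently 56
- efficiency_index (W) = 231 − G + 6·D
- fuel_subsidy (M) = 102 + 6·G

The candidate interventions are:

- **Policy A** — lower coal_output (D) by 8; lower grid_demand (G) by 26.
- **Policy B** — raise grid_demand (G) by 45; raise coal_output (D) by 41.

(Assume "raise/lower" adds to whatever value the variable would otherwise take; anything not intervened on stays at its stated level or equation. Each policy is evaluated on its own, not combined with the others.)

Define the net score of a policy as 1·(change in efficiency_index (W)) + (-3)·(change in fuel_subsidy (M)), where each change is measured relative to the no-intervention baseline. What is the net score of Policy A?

Baseline:
  G = 139
  D = 56
  W = 231 − 139 + 6·56 = 428
  M = 102 + 6·139 = 936
Policy A (D − 8, G − 26):
  G = 139 − 26 = 113
  D = 56 − 8 = 48
  W = 231 − 113 + 6·48 = 406
  M = 102 + 6·113 = 780
ΔW = 406 − 428 = -22; ΔM = 780 − 936 = -156
Score = 1·(-22) + (-3)·(-156) = 446

446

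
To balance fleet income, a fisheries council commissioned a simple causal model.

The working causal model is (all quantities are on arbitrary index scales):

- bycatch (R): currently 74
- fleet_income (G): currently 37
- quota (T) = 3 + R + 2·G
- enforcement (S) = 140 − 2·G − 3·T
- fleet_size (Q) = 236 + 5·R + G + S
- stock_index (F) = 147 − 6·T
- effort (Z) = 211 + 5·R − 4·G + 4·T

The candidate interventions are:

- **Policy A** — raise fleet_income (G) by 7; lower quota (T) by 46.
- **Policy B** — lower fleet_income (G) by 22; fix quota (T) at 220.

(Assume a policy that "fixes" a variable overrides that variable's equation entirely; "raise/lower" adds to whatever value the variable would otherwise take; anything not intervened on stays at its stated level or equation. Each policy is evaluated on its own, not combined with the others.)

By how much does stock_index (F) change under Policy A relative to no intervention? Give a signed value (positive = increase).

Baseline:
  R = 74
  G = 37
  T = 3 + 74 + 2·37 = 151
  F = 147 − 6·151 = -759
Policy A (G + 7, T − 46):
  R = 74
  G = 37 + 7 = 44
  T = 3 + 74 + 2·44 (−46 from intervention) = 119
  F = 147 − 6·119 = -567
Change in F: -567 − (-759) = 192

192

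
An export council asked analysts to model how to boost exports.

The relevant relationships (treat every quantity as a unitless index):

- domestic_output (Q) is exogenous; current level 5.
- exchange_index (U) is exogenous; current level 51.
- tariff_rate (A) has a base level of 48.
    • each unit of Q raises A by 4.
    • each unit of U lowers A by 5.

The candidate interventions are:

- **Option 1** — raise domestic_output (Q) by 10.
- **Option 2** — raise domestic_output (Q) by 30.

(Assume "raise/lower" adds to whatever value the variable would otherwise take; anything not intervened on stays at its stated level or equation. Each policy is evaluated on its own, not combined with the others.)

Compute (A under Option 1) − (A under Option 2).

-80

Option 1 (Q + 10):
  Q = 5 + 10 = 15
  U = 51
  A = 48 + 4·15 − 5·51 = -147
Option 2 (Q + 30):
  Q = 5 + 30 = 35
  U = 51
  A = 48 + 4·35 − 5·51 = -67
A: -147 − (-67) = -80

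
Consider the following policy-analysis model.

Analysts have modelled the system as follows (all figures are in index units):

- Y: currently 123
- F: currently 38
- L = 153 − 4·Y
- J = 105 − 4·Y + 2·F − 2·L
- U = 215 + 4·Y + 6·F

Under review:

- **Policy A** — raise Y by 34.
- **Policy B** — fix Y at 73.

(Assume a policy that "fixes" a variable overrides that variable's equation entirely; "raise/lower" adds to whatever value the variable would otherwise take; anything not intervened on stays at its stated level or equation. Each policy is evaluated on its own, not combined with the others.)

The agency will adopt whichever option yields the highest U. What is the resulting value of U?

1071

Policy A (Y + 34):
  Y = 123 + 34 = 157
  F = 38
  U = 215 + 4·157 + 6·38 = 1071
Policy B (Y := 73):
  Y = 73
  F = 38
  U = 215 + 4·73 + 6·38 = 735
Comparing — Policy A: U=1071, Policy B: U=735. Highest is 1071 (Policy A).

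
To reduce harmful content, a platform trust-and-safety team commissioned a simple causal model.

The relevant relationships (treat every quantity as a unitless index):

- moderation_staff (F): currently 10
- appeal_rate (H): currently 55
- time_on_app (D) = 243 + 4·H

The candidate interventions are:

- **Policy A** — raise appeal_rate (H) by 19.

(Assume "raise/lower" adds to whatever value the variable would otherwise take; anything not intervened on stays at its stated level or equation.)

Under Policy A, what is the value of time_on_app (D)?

539

Policy A (H + 19):
  H = 55 + 19 = 74
  D = 243 + 4·74 = 539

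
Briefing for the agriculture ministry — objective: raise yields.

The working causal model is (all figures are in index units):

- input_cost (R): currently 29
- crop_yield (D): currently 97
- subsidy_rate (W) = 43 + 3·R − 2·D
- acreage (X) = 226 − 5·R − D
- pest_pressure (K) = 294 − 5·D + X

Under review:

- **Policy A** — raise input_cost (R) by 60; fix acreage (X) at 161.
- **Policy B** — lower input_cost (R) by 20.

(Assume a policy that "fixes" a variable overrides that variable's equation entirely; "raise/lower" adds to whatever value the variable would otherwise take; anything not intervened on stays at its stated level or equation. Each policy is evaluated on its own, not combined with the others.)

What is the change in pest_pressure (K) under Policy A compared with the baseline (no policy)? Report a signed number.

Baseline:
  R = 29
  D = 97
  X = 226 − 5·29 − 97 = -16
  K = 294 − 5·97 + (-16) = -207
Policy A (R + 60, X := 161):
  R = 29 + 60 = 89
  D = 97
  X = 161
  K = 294 − 5·97 + 161 = -30
Change in K: -30 − (-207) = 177

177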